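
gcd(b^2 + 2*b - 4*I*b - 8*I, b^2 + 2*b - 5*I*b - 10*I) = b + 2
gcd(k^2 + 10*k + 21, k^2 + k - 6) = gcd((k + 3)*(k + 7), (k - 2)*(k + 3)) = k + 3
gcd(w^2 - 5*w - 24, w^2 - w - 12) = w + 3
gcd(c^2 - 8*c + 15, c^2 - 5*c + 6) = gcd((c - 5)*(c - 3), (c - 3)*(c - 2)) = c - 3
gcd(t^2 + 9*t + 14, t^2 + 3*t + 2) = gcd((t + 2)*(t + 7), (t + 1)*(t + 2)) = t + 2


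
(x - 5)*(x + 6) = x^2 + x - 30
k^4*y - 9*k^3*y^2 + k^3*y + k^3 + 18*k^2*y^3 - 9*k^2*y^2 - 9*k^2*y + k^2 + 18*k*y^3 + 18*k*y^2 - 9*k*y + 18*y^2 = (k + 1)*(k - 6*y)*(k - 3*y)*(k*y + 1)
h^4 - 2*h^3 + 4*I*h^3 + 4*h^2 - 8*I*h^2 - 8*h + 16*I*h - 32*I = (h - 2)*(h - 2*I)*(h + 2*I)*(h + 4*I)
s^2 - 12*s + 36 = (s - 6)^2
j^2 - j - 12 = (j - 4)*(j + 3)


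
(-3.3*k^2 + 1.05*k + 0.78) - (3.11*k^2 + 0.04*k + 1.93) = -6.41*k^2 + 1.01*k - 1.15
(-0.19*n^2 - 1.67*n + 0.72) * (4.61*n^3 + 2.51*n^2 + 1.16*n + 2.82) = -0.8759*n^5 - 8.1756*n^4 - 1.0929*n^3 - 0.6658*n^2 - 3.8742*n + 2.0304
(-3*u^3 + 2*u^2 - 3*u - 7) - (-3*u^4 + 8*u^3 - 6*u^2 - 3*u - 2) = 3*u^4 - 11*u^3 + 8*u^2 - 5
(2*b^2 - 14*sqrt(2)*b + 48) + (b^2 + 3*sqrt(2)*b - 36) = 3*b^2 - 11*sqrt(2)*b + 12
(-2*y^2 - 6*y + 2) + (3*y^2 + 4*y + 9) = y^2 - 2*y + 11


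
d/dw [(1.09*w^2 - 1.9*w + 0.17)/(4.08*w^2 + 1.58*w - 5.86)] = (9.4742*w^2 - 14.162*w + 10.8654)/(16.6464*w^4 + 12.8928*w^3 - 45.3212*w^2 - 18.5176*w + 34.3396)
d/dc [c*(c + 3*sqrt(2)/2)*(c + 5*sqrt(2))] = 3*c^2 + 13*sqrt(2)*c + 15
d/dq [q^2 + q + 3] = 2*q + 1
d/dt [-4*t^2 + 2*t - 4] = 2 - 8*t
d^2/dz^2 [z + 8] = 0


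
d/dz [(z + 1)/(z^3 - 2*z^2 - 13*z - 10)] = (3 - 2*z)/(z^4 - 6*z^3 - 11*z^2 + 60*z + 100)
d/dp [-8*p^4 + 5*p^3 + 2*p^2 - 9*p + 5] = -32*p^3 + 15*p^2 + 4*p - 9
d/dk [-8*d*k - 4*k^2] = -8*d - 8*k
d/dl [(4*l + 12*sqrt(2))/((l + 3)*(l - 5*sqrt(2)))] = 4*((l + 3)*(l - 5*sqrt(2)) - (l + 3)*(l + 3*sqrt(2)) - (l - 5*sqrt(2))*(l + 3*sqrt(2)))/((l + 3)^2*(l - 5*sqrt(2))^2)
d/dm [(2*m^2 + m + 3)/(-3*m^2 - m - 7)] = (m^2 - 10*m - 4)/(9*m^4 + 6*m^3 + 43*m^2 + 14*m + 49)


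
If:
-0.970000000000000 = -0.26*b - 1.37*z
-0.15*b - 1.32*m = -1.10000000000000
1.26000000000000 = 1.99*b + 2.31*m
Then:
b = -0.38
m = 0.88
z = 0.78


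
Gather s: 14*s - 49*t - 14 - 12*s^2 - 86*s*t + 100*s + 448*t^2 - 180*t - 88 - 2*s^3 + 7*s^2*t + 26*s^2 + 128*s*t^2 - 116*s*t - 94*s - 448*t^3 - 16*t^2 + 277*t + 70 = -2*s^3 + s^2*(7*t + 14) + s*(128*t^2 - 202*t + 20) - 448*t^3 + 432*t^2 + 48*t - 32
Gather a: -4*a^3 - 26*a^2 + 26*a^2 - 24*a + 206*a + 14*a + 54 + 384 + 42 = -4*a^3 + 196*a + 480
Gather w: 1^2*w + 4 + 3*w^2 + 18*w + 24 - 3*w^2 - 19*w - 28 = 0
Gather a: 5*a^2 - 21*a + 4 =5*a^2 - 21*a + 4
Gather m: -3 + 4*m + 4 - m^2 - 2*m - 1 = -m^2 + 2*m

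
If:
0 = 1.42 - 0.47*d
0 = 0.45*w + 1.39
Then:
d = 3.02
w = -3.09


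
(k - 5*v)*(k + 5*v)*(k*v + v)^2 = k^4*v^2 + 2*k^3*v^2 - 25*k^2*v^4 + k^2*v^2 - 50*k*v^4 - 25*v^4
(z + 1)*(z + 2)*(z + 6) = z^3 + 9*z^2 + 20*z + 12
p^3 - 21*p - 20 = (p - 5)*(p + 1)*(p + 4)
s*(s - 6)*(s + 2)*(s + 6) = s^4 + 2*s^3 - 36*s^2 - 72*s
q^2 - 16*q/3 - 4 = (q - 6)*(q + 2/3)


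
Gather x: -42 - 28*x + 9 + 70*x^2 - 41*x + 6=70*x^2 - 69*x - 27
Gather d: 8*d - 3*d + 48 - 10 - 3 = 5*d + 35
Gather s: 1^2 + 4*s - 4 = 4*s - 3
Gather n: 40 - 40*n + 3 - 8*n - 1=42 - 48*n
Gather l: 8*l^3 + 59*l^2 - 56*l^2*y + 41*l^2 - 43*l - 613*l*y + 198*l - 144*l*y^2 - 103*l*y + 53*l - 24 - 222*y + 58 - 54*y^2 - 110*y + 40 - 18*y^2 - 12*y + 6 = 8*l^3 + l^2*(100 - 56*y) + l*(-144*y^2 - 716*y + 208) - 72*y^2 - 344*y + 80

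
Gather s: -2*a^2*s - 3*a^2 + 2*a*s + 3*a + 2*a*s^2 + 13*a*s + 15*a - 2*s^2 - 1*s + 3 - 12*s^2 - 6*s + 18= -3*a^2 + 18*a + s^2*(2*a - 14) + s*(-2*a^2 + 15*a - 7) + 21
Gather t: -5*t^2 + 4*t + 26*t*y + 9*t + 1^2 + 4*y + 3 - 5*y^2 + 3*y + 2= -5*t^2 + t*(26*y + 13) - 5*y^2 + 7*y + 6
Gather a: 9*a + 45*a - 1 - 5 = 54*a - 6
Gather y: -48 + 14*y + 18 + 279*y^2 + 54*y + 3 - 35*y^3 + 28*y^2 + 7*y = -35*y^3 + 307*y^2 + 75*y - 27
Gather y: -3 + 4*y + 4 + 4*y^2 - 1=4*y^2 + 4*y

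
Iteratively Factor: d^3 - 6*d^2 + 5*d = (d)*(d^2 - 6*d + 5) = d*(d - 1)*(d - 5)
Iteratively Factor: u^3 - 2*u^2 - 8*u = (u - 4)*(u^2 + 2*u) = (u - 4)*(u + 2)*(u)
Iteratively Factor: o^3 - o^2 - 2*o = (o + 1)*(o^2 - 2*o) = o*(o + 1)*(o - 2)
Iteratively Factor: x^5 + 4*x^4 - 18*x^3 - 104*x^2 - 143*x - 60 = (x + 3)*(x^4 + x^3 - 21*x^2 - 41*x - 20) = (x + 3)*(x + 4)*(x^3 - 3*x^2 - 9*x - 5) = (x + 1)*(x + 3)*(x + 4)*(x^2 - 4*x - 5) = (x + 1)^2*(x + 3)*(x + 4)*(x - 5)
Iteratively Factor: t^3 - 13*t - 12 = (t + 3)*(t^2 - 3*t - 4) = (t + 1)*(t + 3)*(t - 4)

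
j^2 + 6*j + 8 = (j + 2)*(j + 4)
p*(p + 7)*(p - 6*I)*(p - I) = p^4 + 7*p^3 - 7*I*p^3 - 6*p^2 - 49*I*p^2 - 42*p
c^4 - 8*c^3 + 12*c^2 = c^2*(c - 6)*(c - 2)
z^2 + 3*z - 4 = (z - 1)*(z + 4)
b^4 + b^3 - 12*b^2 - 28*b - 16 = (b - 4)*(b + 1)*(b + 2)^2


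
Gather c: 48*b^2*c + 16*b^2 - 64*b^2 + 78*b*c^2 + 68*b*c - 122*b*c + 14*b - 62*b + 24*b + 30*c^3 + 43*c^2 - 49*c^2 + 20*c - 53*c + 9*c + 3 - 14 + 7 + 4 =-48*b^2 - 24*b + 30*c^3 + c^2*(78*b - 6) + c*(48*b^2 - 54*b - 24)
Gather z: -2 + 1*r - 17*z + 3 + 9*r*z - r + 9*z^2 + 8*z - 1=9*z^2 + z*(9*r - 9)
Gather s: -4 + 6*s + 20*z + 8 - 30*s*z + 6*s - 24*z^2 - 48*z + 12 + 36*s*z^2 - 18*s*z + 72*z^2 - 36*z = s*(36*z^2 - 48*z + 12) + 48*z^2 - 64*z + 16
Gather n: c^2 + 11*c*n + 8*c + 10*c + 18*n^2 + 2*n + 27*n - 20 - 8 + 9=c^2 + 18*c + 18*n^2 + n*(11*c + 29) - 19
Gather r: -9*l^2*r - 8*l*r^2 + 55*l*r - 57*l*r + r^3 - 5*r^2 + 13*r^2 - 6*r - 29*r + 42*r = r^3 + r^2*(8 - 8*l) + r*(-9*l^2 - 2*l + 7)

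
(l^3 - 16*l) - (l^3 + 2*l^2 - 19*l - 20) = -2*l^2 + 3*l + 20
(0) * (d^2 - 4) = 0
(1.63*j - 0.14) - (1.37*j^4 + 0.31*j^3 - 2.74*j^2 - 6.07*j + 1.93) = -1.37*j^4 - 0.31*j^3 + 2.74*j^2 + 7.7*j - 2.07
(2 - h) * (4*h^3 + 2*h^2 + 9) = -4*h^4 + 6*h^3 + 4*h^2 - 9*h + 18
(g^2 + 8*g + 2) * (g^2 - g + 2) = g^4 + 7*g^3 - 4*g^2 + 14*g + 4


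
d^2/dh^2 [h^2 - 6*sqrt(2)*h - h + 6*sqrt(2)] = 2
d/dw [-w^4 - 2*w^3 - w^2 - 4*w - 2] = -4*w^3 - 6*w^2 - 2*w - 4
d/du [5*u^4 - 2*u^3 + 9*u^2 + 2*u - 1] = 20*u^3 - 6*u^2 + 18*u + 2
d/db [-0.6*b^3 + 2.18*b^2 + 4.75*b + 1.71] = -1.8*b^2 + 4.36*b + 4.75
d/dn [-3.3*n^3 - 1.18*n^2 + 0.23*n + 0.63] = -9.9*n^2 - 2.36*n + 0.23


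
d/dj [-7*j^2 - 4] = -14*j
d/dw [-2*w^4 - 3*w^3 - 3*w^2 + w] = -8*w^3 - 9*w^2 - 6*w + 1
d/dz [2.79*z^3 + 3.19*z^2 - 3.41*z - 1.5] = 8.37*z^2 + 6.38*z - 3.41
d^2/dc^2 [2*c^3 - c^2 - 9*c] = 12*c - 2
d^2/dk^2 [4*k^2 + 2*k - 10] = 8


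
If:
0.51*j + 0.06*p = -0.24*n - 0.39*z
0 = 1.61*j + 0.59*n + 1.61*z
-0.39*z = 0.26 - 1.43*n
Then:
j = -1.09994353472614*z - 0.0666290231507623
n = 0.272727272727273*z + 0.181818181818182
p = 1.75861095426313*z - 0.160926030491248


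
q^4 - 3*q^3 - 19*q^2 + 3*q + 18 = (q - 6)*(q - 1)*(q + 1)*(q + 3)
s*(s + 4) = s^2 + 4*s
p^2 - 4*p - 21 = (p - 7)*(p + 3)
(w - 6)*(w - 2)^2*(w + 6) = w^4 - 4*w^3 - 32*w^2 + 144*w - 144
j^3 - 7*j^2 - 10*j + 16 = (j - 8)*(j - 1)*(j + 2)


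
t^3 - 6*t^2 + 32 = (t - 4)^2*(t + 2)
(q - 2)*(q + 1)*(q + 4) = q^3 + 3*q^2 - 6*q - 8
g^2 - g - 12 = (g - 4)*(g + 3)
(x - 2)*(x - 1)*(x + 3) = x^3 - 7*x + 6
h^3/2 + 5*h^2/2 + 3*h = h*(h/2 + 1)*(h + 3)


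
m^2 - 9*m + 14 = (m - 7)*(m - 2)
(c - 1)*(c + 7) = c^2 + 6*c - 7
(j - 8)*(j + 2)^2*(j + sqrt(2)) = j^4 - 4*j^3 + sqrt(2)*j^3 - 28*j^2 - 4*sqrt(2)*j^2 - 28*sqrt(2)*j - 32*j - 32*sqrt(2)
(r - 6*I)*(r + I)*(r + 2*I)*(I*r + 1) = I*r^4 + 4*r^3 + 13*I*r^2 + 4*r + 12*I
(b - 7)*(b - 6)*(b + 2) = b^3 - 11*b^2 + 16*b + 84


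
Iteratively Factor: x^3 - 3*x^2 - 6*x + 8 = (x - 4)*(x^2 + x - 2) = (x - 4)*(x - 1)*(x + 2)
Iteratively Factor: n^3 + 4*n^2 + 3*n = (n + 1)*(n^2 + 3*n) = (n + 1)*(n + 3)*(n)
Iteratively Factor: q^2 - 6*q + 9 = (q - 3)*(q - 3)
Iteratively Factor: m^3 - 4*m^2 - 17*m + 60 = (m - 5)*(m^2 + m - 12) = (m - 5)*(m - 3)*(m + 4)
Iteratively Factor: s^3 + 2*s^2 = (s + 2)*(s^2) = s*(s + 2)*(s)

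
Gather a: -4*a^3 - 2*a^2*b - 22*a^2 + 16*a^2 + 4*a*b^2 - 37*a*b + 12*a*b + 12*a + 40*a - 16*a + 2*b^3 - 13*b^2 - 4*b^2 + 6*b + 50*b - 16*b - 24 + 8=-4*a^3 + a^2*(-2*b - 6) + a*(4*b^2 - 25*b + 36) + 2*b^3 - 17*b^2 + 40*b - 16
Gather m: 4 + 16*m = 16*m + 4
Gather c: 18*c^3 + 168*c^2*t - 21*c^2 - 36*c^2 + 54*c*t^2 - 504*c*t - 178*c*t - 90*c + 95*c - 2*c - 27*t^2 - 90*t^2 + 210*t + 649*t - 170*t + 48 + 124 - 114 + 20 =18*c^3 + c^2*(168*t - 57) + c*(54*t^2 - 682*t + 3) - 117*t^2 + 689*t + 78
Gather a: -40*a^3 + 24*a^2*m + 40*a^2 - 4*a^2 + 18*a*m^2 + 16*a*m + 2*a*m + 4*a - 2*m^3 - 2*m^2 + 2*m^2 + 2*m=-40*a^3 + a^2*(24*m + 36) + a*(18*m^2 + 18*m + 4) - 2*m^3 + 2*m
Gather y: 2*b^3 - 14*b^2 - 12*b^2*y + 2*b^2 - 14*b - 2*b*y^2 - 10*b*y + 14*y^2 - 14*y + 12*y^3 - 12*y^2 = 2*b^3 - 12*b^2 - 14*b + 12*y^3 + y^2*(2 - 2*b) + y*(-12*b^2 - 10*b - 14)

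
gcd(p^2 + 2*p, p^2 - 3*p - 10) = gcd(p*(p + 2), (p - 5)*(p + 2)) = p + 2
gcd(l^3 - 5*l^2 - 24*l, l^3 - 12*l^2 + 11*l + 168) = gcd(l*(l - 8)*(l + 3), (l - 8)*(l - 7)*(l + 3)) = l^2 - 5*l - 24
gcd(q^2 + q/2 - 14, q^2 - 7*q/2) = q - 7/2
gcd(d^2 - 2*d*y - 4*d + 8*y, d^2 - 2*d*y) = -d + 2*y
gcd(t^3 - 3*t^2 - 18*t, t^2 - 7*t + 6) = t - 6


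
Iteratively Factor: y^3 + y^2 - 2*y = (y)*(y^2 + y - 2) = y*(y - 1)*(y + 2)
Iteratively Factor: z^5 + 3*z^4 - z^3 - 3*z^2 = (z - 1)*(z^4 + 4*z^3 + 3*z^2) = z*(z - 1)*(z^3 + 4*z^2 + 3*z) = z^2*(z - 1)*(z^2 + 4*z + 3) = z^2*(z - 1)*(z + 1)*(z + 3)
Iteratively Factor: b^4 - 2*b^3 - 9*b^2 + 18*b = (b - 2)*(b^3 - 9*b) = b*(b - 2)*(b^2 - 9) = b*(b - 3)*(b - 2)*(b + 3)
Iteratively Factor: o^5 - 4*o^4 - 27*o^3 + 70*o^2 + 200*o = (o + 2)*(o^4 - 6*o^3 - 15*o^2 + 100*o) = o*(o + 2)*(o^3 - 6*o^2 - 15*o + 100) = o*(o - 5)*(o + 2)*(o^2 - o - 20) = o*(o - 5)^2*(o + 2)*(o + 4)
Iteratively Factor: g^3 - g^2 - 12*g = (g - 4)*(g^2 + 3*g) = (g - 4)*(g + 3)*(g)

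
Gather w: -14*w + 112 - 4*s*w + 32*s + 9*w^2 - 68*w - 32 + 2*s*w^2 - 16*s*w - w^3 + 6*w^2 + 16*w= 32*s - w^3 + w^2*(2*s + 15) + w*(-20*s - 66) + 80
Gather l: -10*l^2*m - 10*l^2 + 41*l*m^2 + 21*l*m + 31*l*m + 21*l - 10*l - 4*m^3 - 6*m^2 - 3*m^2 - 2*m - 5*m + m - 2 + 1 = l^2*(-10*m - 10) + l*(41*m^2 + 52*m + 11) - 4*m^3 - 9*m^2 - 6*m - 1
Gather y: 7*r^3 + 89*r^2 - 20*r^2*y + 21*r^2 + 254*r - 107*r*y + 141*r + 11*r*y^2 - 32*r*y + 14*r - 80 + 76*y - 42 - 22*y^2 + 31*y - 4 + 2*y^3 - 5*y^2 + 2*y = 7*r^3 + 110*r^2 + 409*r + 2*y^3 + y^2*(11*r - 27) + y*(-20*r^2 - 139*r + 109) - 126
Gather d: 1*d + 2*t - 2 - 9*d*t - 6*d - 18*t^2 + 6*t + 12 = d*(-9*t - 5) - 18*t^2 + 8*t + 10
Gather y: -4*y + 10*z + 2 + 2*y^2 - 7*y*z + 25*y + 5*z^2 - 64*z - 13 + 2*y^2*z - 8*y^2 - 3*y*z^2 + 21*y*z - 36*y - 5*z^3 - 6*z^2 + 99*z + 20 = y^2*(2*z - 6) + y*(-3*z^2 + 14*z - 15) - 5*z^3 - z^2 + 45*z + 9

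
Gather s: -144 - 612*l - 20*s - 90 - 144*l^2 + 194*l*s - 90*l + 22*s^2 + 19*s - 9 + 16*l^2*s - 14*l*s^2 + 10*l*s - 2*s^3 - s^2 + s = -144*l^2 - 702*l - 2*s^3 + s^2*(21 - 14*l) + s*(16*l^2 + 204*l) - 243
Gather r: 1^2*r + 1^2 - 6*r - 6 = -5*r - 5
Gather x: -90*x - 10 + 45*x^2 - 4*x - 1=45*x^2 - 94*x - 11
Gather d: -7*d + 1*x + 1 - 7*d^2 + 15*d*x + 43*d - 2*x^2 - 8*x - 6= -7*d^2 + d*(15*x + 36) - 2*x^2 - 7*x - 5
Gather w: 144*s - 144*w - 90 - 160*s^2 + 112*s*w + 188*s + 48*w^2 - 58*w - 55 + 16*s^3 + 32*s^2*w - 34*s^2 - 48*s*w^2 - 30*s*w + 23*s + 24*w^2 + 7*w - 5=16*s^3 - 194*s^2 + 355*s + w^2*(72 - 48*s) + w*(32*s^2 + 82*s - 195) - 150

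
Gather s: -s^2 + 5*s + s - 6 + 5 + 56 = -s^2 + 6*s + 55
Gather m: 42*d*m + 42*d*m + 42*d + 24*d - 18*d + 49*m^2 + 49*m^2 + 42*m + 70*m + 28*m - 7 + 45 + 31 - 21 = 48*d + 98*m^2 + m*(84*d + 140) + 48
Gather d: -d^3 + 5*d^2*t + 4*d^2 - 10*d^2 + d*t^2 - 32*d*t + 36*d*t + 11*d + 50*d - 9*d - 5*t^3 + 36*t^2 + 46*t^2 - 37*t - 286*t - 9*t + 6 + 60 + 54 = -d^3 + d^2*(5*t - 6) + d*(t^2 + 4*t + 52) - 5*t^3 + 82*t^2 - 332*t + 120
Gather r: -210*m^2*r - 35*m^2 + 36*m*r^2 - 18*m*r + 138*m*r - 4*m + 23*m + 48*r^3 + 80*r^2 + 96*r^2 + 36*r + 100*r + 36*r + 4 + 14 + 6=-35*m^2 + 19*m + 48*r^3 + r^2*(36*m + 176) + r*(-210*m^2 + 120*m + 172) + 24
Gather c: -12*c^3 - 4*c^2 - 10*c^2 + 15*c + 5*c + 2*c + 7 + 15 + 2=-12*c^3 - 14*c^2 + 22*c + 24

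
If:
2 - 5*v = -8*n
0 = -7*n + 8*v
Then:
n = -16/29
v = -14/29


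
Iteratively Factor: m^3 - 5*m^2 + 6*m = (m - 2)*(m^2 - 3*m) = (m - 3)*(m - 2)*(m)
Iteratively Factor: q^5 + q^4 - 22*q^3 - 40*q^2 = (q + 2)*(q^4 - q^3 - 20*q^2) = (q - 5)*(q + 2)*(q^3 + 4*q^2) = (q - 5)*(q + 2)*(q + 4)*(q^2) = q*(q - 5)*(q + 2)*(q + 4)*(q)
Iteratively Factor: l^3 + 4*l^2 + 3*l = (l + 1)*(l^2 + 3*l) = (l + 1)*(l + 3)*(l)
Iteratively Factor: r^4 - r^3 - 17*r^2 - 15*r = (r + 3)*(r^3 - 4*r^2 - 5*r) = r*(r + 3)*(r^2 - 4*r - 5) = r*(r - 5)*(r + 3)*(r + 1)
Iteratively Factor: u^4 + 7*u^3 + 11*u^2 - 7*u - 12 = (u + 1)*(u^3 + 6*u^2 + 5*u - 12) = (u - 1)*(u + 1)*(u^2 + 7*u + 12) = (u - 1)*(u + 1)*(u + 3)*(u + 4)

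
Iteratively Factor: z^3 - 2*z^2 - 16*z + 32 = (z - 2)*(z^2 - 16) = (z - 4)*(z - 2)*(z + 4)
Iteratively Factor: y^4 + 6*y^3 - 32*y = (y)*(y^3 + 6*y^2 - 32) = y*(y - 2)*(y^2 + 8*y + 16) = y*(y - 2)*(y + 4)*(y + 4)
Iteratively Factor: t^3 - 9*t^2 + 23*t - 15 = (t - 3)*(t^2 - 6*t + 5) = (t - 5)*(t - 3)*(t - 1)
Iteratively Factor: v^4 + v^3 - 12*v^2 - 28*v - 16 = (v + 2)*(v^3 - v^2 - 10*v - 8) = (v - 4)*(v + 2)*(v^2 + 3*v + 2) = (v - 4)*(v + 2)^2*(v + 1)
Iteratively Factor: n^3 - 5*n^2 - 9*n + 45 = (n - 5)*(n^2 - 9) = (n - 5)*(n + 3)*(n - 3)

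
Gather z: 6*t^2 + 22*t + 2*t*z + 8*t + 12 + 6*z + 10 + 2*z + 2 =6*t^2 + 30*t + z*(2*t + 8) + 24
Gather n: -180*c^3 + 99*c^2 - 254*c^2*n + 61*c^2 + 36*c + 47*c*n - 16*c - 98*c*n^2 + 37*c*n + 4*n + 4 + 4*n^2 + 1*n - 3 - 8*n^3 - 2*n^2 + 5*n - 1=-180*c^3 + 160*c^2 + 20*c - 8*n^3 + n^2*(2 - 98*c) + n*(-254*c^2 + 84*c + 10)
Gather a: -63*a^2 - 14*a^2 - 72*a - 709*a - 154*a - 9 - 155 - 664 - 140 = -77*a^2 - 935*a - 968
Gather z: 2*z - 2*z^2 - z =-2*z^2 + z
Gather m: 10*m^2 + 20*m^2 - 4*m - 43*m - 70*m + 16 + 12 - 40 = 30*m^2 - 117*m - 12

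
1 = 1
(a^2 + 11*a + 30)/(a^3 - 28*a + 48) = (a + 5)/(a^2 - 6*a + 8)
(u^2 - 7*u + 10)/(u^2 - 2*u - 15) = (u - 2)/(u + 3)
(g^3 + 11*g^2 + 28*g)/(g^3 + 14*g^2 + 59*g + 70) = g*(g + 4)/(g^2 + 7*g + 10)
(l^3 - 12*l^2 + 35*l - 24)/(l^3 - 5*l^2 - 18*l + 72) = (l^2 - 9*l + 8)/(l^2 - 2*l - 24)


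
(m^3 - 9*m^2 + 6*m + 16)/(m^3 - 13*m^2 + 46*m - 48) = (m + 1)/(m - 3)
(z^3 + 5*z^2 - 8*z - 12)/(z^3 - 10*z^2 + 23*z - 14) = (z^2 + 7*z + 6)/(z^2 - 8*z + 7)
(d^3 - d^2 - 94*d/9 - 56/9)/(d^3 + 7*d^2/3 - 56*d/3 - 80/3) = (9*d^2 + 27*d + 14)/(3*(3*d^2 + 19*d + 20))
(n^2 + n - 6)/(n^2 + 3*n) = (n - 2)/n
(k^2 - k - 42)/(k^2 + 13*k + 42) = (k - 7)/(k + 7)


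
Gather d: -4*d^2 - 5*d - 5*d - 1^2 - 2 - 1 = -4*d^2 - 10*d - 4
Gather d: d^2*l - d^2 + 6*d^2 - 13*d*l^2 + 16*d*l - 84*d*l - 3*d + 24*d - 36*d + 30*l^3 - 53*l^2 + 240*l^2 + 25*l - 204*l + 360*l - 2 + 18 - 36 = d^2*(l + 5) + d*(-13*l^2 - 68*l - 15) + 30*l^3 + 187*l^2 + 181*l - 20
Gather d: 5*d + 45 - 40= 5*d + 5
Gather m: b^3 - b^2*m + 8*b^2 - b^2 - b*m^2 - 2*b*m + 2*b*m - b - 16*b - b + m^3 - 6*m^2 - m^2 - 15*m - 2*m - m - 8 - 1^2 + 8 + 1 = b^3 + 7*b^2 - 18*b + m^3 + m^2*(-b - 7) + m*(-b^2 - 18)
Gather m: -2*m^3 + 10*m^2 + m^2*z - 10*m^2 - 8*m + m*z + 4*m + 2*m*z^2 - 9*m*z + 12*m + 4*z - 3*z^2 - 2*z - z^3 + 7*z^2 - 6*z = -2*m^3 + m^2*z + m*(2*z^2 - 8*z + 8) - z^3 + 4*z^2 - 4*z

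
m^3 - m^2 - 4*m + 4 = (m - 2)*(m - 1)*(m + 2)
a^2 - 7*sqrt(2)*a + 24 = (a - 4*sqrt(2))*(a - 3*sqrt(2))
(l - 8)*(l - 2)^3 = l^4 - 14*l^3 + 60*l^2 - 104*l + 64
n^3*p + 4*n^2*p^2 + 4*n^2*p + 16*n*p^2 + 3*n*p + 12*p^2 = (n + 3)*(n + 4*p)*(n*p + p)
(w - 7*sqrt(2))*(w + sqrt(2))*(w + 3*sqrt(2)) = w^3 - 3*sqrt(2)*w^2 - 50*w - 42*sqrt(2)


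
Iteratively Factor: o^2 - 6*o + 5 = (o - 5)*(o - 1)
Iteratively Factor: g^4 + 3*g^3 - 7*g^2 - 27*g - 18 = (g - 3)*(g^3 + 6*g^2 + 11*g + 6) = (g - 3)*(g + 3)*(g^2 + 3*g + 2) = (g - 3)*(g + 1)*(g + 3)*(g + 2)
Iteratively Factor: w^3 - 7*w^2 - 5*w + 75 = (w - 5)*(w^2 - 2*w - 15) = (w - 5)*(w + 3)*(w - 5)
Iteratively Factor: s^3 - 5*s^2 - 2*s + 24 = (s + 2)*(s^2 - 7*s + 12) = (s - 3)*(s + 2)*(s - 4)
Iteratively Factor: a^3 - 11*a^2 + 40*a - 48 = (a - 4)*(a^2 - 7*a + 12) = (a - 4)^2*(a - 3)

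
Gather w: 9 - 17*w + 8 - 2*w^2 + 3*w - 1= -2*w^2 - 14*w + 16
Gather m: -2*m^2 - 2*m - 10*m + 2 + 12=-2*m^2 - 12*m + 14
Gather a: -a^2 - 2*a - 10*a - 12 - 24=-a^2 - 12*a - 36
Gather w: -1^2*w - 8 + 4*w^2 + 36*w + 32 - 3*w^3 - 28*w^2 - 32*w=-3*w^3 - 24*w^2 + 3*w + 24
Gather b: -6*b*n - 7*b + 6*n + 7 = b*(-6*n - 7) + 6*n + 7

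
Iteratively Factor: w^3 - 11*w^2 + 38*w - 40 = (w - 2)*(w^2 - 9*w + 20) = (w - 5)*(w - 2)*(w - 4)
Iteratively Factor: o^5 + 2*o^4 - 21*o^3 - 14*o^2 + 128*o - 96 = (o - 3)*(o^4 + 5*o^3 - 6*o^2 - 32*o + 32) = (o - 3)*(o - 1)*(o^3 + 6*o^2 - 32) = (o - 3)*(o - 1)*(o + 4)*(o^2 + 2*o - 8) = (o - 3)*(o - 2)*(o - 1)*(o + 4)*(o + 4)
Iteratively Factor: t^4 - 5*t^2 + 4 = (t + 1)*(t^3 - t^2 - 4*t + 4) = (t + 1)*(t + 2)*(t^2 - 3*t + 2) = (t - 1)*(t + 1)*(t + 2)*(t - 2)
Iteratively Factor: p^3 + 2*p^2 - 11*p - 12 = (p + 1)*(p^2 + p - 12) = (p + 1)*(p + 4)*(p - 3)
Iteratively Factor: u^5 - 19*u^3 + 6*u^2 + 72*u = (u)*(u^4 - 19*u^2 + 6*u + 72) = u*(u + 4)*(u^3 - 4*u^2 - 3*u + 18) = u*(u + 2)*(u + 4)*(u^2 - 6*u + 9) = u*(u - 3)*(u + 2)*(u + 4)*(u - 3)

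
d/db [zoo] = 0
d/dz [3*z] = 3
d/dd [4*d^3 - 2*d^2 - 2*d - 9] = 12*d^2 - 4*d - 2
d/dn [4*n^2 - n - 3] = 8*n - 1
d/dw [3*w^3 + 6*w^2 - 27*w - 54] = 9*w^2 + 12*w - 27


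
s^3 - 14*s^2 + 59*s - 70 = (s - 7)*(s - 5)*(s - 2)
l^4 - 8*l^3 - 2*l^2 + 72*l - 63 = (l - 7)*(l - 3)*(l - 1)*(l + 3)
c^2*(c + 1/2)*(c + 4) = c^4 + 9*c^3/2 + 2*c^2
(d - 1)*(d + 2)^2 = d^3 + 3*d^2 - 4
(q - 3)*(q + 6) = q^2 + 3*q - 18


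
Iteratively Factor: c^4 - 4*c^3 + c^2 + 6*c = (c + 1)*(c^3 - 5*c^2 + 6*c) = c*(c + 1)*(c^2 - 5*c + 6) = c*(c - 3)*(c + 1)*(c - 2)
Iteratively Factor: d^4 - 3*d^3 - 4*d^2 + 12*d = (d - 3)*(d^3 - 4*d) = (d - 3)*(d - 2)*(d^2 + 2*d) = (d - 3)*(d - 2)*(d + 2)*(d)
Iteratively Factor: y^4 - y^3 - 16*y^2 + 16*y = (y + 4)*(y^3 - 5*y^2 + 4*y) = (y - 4)*(y + 4)*(y^2 - y) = y*(y - 4)*(y + 4)*(y - 1)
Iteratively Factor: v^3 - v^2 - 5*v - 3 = (v + 1)*(v^2 - 2*v - 3) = (v - 3)*(v + 1)*(v + 1)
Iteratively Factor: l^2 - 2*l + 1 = (l - 1)*(l - 1)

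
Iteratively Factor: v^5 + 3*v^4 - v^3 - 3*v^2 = (v)*(v^4 + 3*v^3 - v^2 - 3*v) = v*(v + 3)*(v^3 - v) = v^2*(v + 3)*(v^2 - 1) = v^2*(v + 1)*(v + 3)*(v - 1)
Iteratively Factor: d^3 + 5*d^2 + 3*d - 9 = (d - 1)*(d^2 + 6*d + 9) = (d - 1)*(d + 3)*(d + 3)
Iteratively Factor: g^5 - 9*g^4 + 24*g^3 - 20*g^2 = (g - 2)*(g^4 - 7*g^3 + 10*g^2) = g*(g - 2)*(g^3 - 7*g^2 + 10*g) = g*(g - 5)*(g - 2)*(g^2 - 2*g) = g*(g - 5)*(g - 2)^2*(g)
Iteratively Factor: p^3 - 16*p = (p)*(p^2 - 16) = p*(p + 4)*(p - 4)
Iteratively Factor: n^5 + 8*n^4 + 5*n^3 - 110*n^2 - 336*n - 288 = (n + 2)*(n^4 + 6*n^3 - 7*n^2 - 96*n - 144) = (n + 2)*(n + 4)*(n^3 + 2*n^2 - 15*n - 36) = (n + 2)*(n + 3)*(n + 4)*(n^2 - n - 12) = (n + 2)*(n + 3)^2*(n + 4)*(n - 4)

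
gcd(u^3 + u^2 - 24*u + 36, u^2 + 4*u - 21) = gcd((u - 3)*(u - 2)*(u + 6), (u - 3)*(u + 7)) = u - 3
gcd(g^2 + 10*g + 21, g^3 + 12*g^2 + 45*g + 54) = g + 3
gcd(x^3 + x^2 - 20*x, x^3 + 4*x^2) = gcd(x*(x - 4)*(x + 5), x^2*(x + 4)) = x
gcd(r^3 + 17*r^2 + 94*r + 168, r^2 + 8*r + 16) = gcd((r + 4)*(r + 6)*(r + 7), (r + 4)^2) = r + 4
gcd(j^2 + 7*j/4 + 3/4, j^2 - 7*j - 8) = j + 1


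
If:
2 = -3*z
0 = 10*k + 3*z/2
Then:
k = 1/10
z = -2/3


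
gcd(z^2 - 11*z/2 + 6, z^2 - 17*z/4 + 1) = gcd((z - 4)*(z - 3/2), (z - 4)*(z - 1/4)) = z - 4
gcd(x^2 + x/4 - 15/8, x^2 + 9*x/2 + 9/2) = x + 3/2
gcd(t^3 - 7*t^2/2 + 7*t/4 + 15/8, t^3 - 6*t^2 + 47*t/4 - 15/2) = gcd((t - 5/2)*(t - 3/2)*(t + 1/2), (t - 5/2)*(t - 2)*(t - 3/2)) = t^2 - 4*t + 15/4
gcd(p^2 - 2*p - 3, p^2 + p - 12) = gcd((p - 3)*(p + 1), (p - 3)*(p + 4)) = p - 3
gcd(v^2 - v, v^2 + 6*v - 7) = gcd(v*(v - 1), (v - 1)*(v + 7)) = v - 1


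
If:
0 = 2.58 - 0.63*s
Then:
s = 4.10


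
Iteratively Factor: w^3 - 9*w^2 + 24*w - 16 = (w - 4)*(w^2 - 5*w + 4) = (w - 4)*(w - 1)*(w - 4)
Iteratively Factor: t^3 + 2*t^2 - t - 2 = (t + 2)*(t^2 - 1) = (t - 1)*(t + 2)*(t + 1)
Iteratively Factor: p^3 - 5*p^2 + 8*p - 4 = (p - 2)*(p^2 - 3*p + 2) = (p - 2)*(p - 1)*(p - 2)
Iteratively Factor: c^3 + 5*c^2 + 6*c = (c + 3)*(c^2 + 2*c) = (c + 2)*(c + 3)*(c)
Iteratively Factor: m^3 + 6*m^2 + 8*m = (m + 4)*(m^2 + 2*m) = (m + 2)*(m + 4)*(m)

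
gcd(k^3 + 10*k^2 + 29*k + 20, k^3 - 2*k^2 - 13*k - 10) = k + 1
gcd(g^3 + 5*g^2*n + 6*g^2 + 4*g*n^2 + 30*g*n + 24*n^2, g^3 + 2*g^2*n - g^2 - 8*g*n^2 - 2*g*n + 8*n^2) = g + 4*n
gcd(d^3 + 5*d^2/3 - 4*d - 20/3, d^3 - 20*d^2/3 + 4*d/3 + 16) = d - 2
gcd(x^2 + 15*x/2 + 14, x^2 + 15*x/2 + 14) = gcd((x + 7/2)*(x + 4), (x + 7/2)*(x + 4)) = x^2 + 15*x/2 + 14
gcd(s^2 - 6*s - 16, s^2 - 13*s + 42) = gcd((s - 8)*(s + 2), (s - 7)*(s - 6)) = 1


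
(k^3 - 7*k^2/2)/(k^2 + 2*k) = k*(2*k - 7)/(2*(k + 2))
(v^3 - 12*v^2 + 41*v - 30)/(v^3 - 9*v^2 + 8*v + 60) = (v - 1)/(v + 2)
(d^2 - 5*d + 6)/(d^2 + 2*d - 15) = (d - 2)/(d + 5)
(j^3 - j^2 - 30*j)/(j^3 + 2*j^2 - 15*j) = (j - 6)/(j - 3)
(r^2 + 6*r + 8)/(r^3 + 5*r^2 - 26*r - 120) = (r + 2)/(r^2 + r - 30)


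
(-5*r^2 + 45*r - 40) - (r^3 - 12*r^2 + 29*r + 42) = -r^3 + 7*r^2 + 16*r - 82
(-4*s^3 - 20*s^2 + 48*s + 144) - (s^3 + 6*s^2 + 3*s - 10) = -5*s^3 - 26*s^2 + 45*s + 154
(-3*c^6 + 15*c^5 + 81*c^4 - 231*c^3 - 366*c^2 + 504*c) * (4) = -12*c^6 + 60*c^5 + 324*c^4 - 924*c^3 - 1464*c^2 + 2016*c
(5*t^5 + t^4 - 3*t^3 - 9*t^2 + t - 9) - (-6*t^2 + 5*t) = 5*t^5 + t^4 - 3*t^3 - 3*t^2 - 4*t - 9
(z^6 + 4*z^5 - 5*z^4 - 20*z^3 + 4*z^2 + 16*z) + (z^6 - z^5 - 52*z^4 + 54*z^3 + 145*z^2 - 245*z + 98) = 2*z^6 + 3*z^5 - 57*z^4 + 34*z^3 + 149*z^2 - 229*z + 98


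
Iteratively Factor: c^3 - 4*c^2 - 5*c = (c + 1)*(c^2 - 5*c) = c*(c + 1)*(c - 5)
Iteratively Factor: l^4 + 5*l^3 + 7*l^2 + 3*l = (l + 1)*(l^3 + 4*l^2 + 3*l) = (l + 1)*(l + 3)*(l^2 + l) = l*(l + 1)*(l + 3)*(l + 1)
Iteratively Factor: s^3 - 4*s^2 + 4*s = (s)*(s^2 - 4*s + 4) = s*(s - 2)*(s - 2)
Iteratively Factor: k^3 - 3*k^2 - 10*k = (k)*(k^2 - 3*k - 10) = k*(k - 5)*(k + 2)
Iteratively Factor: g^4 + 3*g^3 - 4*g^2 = (g - 1)*(g^3 + 4*g^2) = g*(g - 1)*(g^2 + 4*g) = g*(g - 1)*(g + 4)*(g)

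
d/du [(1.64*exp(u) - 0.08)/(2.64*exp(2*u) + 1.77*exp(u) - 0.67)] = (-4.3296*exp(2*u) + 0.4224*exp(u) - 0.9572)*exp(u)/(6.9696*exp(4*u) + 9.3456*exp(3*u) - 0.4047*exp(2*u) - 2.3718*exp(u) + 0.4489)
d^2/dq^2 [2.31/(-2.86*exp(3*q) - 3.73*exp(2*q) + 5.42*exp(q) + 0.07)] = (-2.31*(8.58*exp(2*q) + 7.46*exp(q) - 5.42)*(17.16*exp(2*q) + 14.92*exp(q) - 10.84)*exp(q) + (59.4594*exp(2*q) + 34.4652*exp(q) - 12.5202)*(2.86*exp(3*q) + 3.73*exp(2*q) - 5.42*exp(q) - 0.07))*exp(q)/(2.86*exp(3*q) + 3.73*exp(2*q) - 5.42*exp(q) - 0.07)^3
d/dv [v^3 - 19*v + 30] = 3*v^2 - 19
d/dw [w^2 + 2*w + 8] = 2*w + 2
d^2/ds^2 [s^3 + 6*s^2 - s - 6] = 6*s + 12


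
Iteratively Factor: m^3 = (m)*(m^2) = m^2*(m)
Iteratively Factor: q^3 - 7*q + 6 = (q + 3)*(q^2 - 3*q + 2) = (q - 2)*(q + 3)*(q - 1)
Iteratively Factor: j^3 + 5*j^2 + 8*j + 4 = (j + 1)*(j^2 + 4*j + 4) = (j + 1)*(j + 2)*(j + 2)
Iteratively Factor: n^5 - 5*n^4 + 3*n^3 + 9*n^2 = (n - 3)*(n^4 - 2*n^3 - 3*n^2) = n*(n - 3)*(n^3 - 2*n^2 - 3*n) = n*(n - 3)*(n + 1)*(n^2 - 3*n) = n*(n - 3)^2*(n + 1)*(n)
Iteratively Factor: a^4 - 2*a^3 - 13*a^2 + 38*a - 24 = (a - 2)*(a^3 - 13*a + 12) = (a - 2)*(a - 1)*(a^2 + a - 12) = (a - 2)*(a - 1)*(a + 4)*(a - 3)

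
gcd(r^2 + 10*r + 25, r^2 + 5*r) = r + 5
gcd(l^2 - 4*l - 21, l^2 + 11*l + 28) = 1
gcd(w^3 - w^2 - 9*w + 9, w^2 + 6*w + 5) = 1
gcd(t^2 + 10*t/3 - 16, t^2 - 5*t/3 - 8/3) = t - 8/3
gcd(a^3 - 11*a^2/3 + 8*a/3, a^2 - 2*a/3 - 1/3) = a - 1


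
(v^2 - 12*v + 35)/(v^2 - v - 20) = (v - 7)/(v + 4)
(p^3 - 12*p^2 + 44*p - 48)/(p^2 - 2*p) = p - 10 + 24/p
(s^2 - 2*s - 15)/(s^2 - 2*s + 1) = (s^2 - 2*s - 15)/(s^2 - 2*s + 1)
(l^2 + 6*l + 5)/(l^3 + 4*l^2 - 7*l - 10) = 1/(l - 2)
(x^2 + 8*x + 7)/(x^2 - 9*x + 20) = (x^2 + 8*x + 7)/(x^2 - 9*x + 20)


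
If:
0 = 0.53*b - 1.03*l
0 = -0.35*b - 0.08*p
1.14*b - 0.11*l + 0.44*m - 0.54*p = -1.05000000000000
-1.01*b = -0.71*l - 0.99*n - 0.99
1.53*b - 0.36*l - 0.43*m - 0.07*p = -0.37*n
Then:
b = -0.12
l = -0.06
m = -1.41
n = -1.08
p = 0.55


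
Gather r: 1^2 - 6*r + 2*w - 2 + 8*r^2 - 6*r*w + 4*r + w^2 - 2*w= 8*r^2 + r*(-6*w - 2) + w^2 - 1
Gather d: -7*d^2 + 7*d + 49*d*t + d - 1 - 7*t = -7*d^2 + d*(49*t + 8) - 7*t - 1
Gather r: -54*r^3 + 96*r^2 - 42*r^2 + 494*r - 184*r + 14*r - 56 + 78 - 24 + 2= -54*r^3 + 54*r^2 + 324*r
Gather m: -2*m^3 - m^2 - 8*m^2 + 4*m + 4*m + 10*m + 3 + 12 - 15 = -2*m^3 - 9*m^2 + 18*m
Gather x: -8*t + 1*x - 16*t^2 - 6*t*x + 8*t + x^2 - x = -16*t^2 - 6*t*x + x^2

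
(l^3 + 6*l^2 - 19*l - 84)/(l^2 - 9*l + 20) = (l^2 + 10*l + 21)/(l - 5)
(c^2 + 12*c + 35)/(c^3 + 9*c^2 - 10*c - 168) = (c + 5)/(c^2 + 2*c - 24)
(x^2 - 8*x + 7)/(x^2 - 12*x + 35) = (x - 1)/(x - 5)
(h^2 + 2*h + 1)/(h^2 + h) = (h + 1)/h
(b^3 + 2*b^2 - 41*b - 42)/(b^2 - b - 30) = (b^2 + 8*b + 7)/(b + 5)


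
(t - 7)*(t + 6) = t^2 - t - 42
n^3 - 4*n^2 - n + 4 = (n - 4)*(n - 1)*(n + 1)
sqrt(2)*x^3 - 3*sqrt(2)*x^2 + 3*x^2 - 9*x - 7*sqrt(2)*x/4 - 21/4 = (x - 7/2)*(x + 3*sqrt(2)/2)*(sqrt(2)*x + sqrt(2)/2)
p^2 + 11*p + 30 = (p + 5)*(p + 6)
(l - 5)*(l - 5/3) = l^2 - 20*l/3 + 25/3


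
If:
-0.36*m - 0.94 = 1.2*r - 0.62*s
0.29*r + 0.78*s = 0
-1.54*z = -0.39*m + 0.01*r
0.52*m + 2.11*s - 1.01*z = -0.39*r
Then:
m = -0.70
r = -0.48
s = 0.18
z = -0.18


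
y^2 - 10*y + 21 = (y - 7)*(y - 3)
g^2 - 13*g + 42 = (g - 7)*(g - 6)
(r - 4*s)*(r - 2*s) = r^2 - 6*r*s + 8*s^2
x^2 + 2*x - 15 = (x - 3)*(x + 5)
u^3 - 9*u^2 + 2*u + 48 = (u - 8)*(u - 3)*(u + 2)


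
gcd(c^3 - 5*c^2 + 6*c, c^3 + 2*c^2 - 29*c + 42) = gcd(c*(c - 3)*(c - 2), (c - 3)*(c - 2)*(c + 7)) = c^2 - 5*c + 6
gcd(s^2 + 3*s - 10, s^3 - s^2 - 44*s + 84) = s - 2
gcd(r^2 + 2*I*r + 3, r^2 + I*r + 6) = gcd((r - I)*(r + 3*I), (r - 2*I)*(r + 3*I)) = r + 3*I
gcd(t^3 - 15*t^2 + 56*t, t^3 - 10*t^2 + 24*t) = t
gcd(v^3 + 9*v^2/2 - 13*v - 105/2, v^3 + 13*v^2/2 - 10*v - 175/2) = v^2 + 3*v/2 - 35/2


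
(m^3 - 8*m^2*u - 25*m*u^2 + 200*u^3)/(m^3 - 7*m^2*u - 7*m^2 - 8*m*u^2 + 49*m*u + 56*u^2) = (m^2 - 25*u^2)/(m^2 + m*u - 7*m - 7*u)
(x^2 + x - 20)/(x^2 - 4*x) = (x + 5)/x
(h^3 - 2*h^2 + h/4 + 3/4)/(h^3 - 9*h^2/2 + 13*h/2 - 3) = (h + 1/2)/(h - 2)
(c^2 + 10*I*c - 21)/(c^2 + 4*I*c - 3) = (c + 7*I)/(c + I)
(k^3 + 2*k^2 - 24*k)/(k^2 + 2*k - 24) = k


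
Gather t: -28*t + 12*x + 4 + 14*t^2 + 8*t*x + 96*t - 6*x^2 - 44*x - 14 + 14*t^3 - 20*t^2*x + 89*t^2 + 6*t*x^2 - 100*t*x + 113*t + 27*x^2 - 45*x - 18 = 14*t^3 + t^2*(103 - 20*x) + t*(6*x^2 - 92*x + 181) + 21*x^2 - 77*x - 28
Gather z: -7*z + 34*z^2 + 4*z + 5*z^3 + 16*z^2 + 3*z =5*z^3 + 50*z^2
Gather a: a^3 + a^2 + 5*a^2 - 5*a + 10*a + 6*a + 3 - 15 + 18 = a^3 + 6*a^2 + 11*a + 6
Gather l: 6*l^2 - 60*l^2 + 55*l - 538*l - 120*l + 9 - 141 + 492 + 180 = -54*l^2 - 603*l + 540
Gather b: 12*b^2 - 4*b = 12*b^2 - 4*b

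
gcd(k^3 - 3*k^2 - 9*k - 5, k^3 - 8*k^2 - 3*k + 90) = k - 5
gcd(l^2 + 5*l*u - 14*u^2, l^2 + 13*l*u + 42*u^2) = l + 7*u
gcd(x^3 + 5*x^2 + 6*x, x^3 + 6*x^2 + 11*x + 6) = x^2 + 5*x + 6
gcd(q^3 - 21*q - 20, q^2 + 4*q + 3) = q + 1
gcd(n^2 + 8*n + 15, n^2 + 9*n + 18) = n + 3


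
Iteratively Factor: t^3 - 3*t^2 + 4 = (t + 1)*(t^2 - 4*t + 4) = (t - 2)*(t + 1)*(t - 2)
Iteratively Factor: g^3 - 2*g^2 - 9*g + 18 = (g - 2)*(g^2 - 9) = (g - 2)*(g + 3)*(g - 3)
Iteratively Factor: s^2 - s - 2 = (s - 2)*(s + 1)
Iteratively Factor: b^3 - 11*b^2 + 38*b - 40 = (b - 2)*(b^2 - 9*b + 20) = (b - 5)*(b - 2)*(b - 4)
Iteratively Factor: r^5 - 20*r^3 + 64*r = (r - 2)*(r^4 + 2*r^3 - 16*r^2 - 32*r) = (r - 4)*(r - 2)*(r^3 + 6*r^2 + 8*r) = (r - 4)*(r - 2)*(r + 2)*(r^2 + 4*r) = r*(r - 4)*(r - 2)*(r + 2)*(r + 4)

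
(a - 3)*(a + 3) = a^2 - 9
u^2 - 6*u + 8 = (u - 4)*(u - 2)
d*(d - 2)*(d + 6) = d^3 + 4*d^2 - 12*d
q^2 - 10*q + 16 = (q - 8)*(q - 2)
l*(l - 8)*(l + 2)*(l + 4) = l^4 - 2*l^3 - 40*l^2 - 64*l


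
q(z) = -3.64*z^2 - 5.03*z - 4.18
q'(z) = -7.28*z - 5.03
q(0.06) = -4.49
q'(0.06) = -5.47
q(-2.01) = -8.78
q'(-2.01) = 9.60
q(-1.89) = -7.68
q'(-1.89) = 8.73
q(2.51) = -39.74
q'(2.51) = -23.30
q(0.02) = -4.28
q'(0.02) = -5.18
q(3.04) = -53.11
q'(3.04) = -27.16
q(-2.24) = -11.18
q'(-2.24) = 11.28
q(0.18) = -5.20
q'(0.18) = -6.34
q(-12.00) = -467.98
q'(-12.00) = 82.33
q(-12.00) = -467.98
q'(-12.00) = 82.33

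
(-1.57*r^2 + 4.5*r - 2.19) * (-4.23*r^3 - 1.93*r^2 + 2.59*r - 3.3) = 6.6411*r^5 - 16.0049*r^4 - 3.4876*r^3 + 21.0627*r^2 - 20.5221*r + 7.227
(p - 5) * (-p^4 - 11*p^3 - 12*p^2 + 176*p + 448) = -p^5 - 6*p^4 + 43*p^3 + 236*p^2 - 432*p - 2240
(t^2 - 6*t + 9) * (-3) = -3*t^2 + 18*t - 27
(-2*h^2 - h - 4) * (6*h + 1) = -12*h^3 - 8*h^2 - 25*h - 4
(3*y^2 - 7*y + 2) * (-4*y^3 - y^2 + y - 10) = -12*y^5 + 25*y^4 + 2*y^3 - 39*y^2 + 72*y - 20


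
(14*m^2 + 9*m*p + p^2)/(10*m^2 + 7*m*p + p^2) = (7*m + p)/(5*m + p)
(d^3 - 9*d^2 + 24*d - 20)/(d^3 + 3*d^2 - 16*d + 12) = (d^2 - 7*d + 10)/(d^2 + 5*d - 6)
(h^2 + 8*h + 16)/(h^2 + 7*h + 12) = (h + 4)/(h + 3)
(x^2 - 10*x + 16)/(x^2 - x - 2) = (x - 8)/(x + 1)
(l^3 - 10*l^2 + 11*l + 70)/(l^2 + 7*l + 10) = (l^2 - 12*l + 35)/(l + 5)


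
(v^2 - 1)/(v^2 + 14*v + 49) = (v^2 - 1)/(v^2 + 14*v + 49)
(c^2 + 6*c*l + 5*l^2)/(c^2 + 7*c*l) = (c^2 + 6*c*l + 5*l^2)/(c*(c + 7*l))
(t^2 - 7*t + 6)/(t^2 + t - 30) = (t^2 - 7*t + 6)/(t^2 + t - 30)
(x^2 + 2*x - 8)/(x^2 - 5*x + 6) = (x + 4)/(x - 3)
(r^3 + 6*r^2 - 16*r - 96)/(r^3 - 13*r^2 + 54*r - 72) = (r^2 + 10*r + 24)/(r^2 - 9*r + 18)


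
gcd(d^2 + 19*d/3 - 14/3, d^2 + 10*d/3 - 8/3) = d - 2/3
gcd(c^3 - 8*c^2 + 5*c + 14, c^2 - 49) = c - 7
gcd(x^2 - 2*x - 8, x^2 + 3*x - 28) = x - 4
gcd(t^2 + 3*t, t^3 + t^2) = t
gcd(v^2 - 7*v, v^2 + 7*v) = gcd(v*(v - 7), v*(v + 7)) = v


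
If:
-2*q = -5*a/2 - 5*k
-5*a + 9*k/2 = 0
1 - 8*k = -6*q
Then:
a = -18/275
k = -4/55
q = -29/110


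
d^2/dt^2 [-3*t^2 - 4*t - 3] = -6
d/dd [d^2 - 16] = 2*d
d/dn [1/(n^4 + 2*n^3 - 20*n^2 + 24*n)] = 2*(-2*n^3 - 3*n^2 + 20*n - 12)/(n^2*(n^3 + 2*n^2 - 20*n + 24)^2)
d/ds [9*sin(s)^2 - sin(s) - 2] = (18*sin(s) - 1)*cos(s)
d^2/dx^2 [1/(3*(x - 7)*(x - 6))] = 2*((x - 7)^2 + (x - 7)*(x - 6) + (x - 6)^2)/(3*(x - 7)^3*(x - 6)^3)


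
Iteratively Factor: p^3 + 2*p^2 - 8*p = (p - 2)*(p^2 + 4*p) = p*(p - 2)*(p + 4)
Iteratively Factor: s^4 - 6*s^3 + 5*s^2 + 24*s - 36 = (s - 2)*(s^3 - 4*s^2 - 3*s + 18) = (s - 2)*(s + 2)*(s^2 - 6*s + 9) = (s - 3)*(s - 2)*(s + 2)*(s - 3)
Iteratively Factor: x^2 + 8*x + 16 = (x + 4)*(x + 4)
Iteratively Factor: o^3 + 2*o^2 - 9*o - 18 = (o + 3)*(o^2 - o - 6) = (o - 3)*(o + 3)*(o + 2)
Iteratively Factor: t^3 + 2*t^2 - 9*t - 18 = (t - 3)*(t^2 + 5*t + 6) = (t - 3)*(t + 2)*(t + 3)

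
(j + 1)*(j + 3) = j^2 + 4*j + 3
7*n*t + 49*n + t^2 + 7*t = (7*n + t)*(t + 7)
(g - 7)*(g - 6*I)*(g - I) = g^3 - 7*g^2 - 7*I*g^2 - 6*g + 49*I*g + 42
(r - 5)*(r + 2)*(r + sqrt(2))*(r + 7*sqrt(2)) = r^4 - 3*r^3 + 8*sqrt(2)*r^3 - 24*sqrt(2)*r^2 + 4*r^2 - 80*sqrt(2)*r - 42*r - 140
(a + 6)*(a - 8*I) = a^2 + 6*a - 8*I*a - 48*I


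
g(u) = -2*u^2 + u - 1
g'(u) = 1 - 4*u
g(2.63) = -12.20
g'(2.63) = -9.52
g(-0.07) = -1.08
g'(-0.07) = 1.28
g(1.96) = -6.72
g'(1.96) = -6.84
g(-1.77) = -9.04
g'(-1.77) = 8.08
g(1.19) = -2.64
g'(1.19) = -3.76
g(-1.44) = -6.59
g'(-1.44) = 6.76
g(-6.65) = -96.10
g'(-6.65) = 27.60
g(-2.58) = -16.89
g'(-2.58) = 11.32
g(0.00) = -1.00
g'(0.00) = 1.00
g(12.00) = -277.00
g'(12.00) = -47.00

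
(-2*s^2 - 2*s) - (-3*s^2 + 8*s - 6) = s^2 - 10*s + 6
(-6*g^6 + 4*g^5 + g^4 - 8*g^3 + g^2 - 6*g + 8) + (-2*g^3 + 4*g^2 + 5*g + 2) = -6*g^6 + 4*g^5 + g^4 - 10*g^3 + 5*g^2 - g + 10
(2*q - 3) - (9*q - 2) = -7*q - 1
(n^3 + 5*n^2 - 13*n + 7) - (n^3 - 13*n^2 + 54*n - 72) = 18*n^2 - 67*n + 79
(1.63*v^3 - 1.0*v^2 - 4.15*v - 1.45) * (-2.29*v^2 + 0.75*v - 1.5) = -3.7327*v^5 + 3.5125*v^4 + 6.3085*v^3 + 1.708*v^2 + 5.1375*v + 2.175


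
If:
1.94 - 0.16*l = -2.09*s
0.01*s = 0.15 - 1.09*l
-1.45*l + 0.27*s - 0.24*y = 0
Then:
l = 0.15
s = -0.92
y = -1.91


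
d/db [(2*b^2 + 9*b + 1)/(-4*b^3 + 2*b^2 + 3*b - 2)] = (8*b^4 + 72*b^3 - 12*b - 21)/(16*b^6 - 16*b^5 - 20*b^4 + 28*b^3 + b^2 - 12*b + 4)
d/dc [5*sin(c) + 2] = 5*cos(c)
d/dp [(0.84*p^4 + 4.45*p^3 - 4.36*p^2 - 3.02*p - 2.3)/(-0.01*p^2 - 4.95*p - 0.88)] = (-0.0168*p^5 - 12.5185*p^4 - 47.0118*p^3 + 9.8038*p^2 + 7.6276*p - 8.7274)/(0.0001*p^4 + 0.099*p^3 + 24.5201*p^2 + 8.712*p + 0.7744)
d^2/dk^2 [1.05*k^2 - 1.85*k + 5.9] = 2.10000000000000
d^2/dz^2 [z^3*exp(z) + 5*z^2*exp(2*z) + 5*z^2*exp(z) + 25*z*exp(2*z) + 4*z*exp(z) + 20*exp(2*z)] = (z^3 + 20*z^2*exp(z) + 11*z^2 + 140*z*exp(z) + 30*z + 190*exp(z) + 18)*exp(z)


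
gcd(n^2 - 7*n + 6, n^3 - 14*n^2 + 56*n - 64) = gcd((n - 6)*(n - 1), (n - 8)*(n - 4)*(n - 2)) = 1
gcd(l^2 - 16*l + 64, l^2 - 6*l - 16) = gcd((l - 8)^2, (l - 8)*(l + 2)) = l - 8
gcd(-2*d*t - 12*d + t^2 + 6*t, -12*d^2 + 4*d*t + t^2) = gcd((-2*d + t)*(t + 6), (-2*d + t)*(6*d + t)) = -2*d + t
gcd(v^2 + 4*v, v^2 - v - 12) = 1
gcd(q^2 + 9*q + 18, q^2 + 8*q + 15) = q + 3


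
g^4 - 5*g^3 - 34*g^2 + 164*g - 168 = (g - 7)*(g - 2)^2*(g + 6)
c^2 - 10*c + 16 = (c - 8)*(c - 2)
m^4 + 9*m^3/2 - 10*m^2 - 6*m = m*(m - 2)*(m + 1/2)*(m + 6)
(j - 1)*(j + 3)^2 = j^3 + 5*j^2 + 3*j - 9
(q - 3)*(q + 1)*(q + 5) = q^3 + 3*q^2 - 13*q - 15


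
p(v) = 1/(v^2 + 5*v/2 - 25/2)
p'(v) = (-2*v - 5/2)/(v^2 + 5*v/2 - 25/2)^2 = 2*(-4*v - 5)/(2*v^2 + 5*v - 25)^2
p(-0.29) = -0.08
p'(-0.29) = -0.01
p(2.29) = -0.65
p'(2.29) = -3.02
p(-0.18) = -0.08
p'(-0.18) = -0.01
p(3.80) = 0.09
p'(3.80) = -0.08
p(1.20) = -0.12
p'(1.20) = -0.08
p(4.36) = 0.06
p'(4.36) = -0.04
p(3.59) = 0.11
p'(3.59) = -0.11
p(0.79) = -0.10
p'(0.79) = -0.04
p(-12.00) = 0.01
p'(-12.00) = 0.00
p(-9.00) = 0.02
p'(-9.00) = 0.01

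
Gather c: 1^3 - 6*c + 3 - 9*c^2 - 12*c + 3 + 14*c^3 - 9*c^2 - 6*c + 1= 14*c^3 - 18*c^2 - 24*c + 8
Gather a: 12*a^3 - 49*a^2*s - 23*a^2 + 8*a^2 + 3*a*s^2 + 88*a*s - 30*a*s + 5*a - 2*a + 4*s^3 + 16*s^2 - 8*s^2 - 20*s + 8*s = 12*a^3 + a^2*(-49*s - 15) + a*(3*s^2 + 58*s + 3) + 4*s^3 + 8*s^2 - 12*s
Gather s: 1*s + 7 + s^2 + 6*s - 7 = s^2 + 7*s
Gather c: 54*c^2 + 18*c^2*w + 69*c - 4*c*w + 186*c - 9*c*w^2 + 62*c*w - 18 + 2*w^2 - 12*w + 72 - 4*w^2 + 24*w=c^2*(18*w + 54) + c*(-9*w^2 + 58*w + 255) - 2*w^2 + 12*w + 54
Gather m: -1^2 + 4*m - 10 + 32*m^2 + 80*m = 32*m^2 + 84*m - 11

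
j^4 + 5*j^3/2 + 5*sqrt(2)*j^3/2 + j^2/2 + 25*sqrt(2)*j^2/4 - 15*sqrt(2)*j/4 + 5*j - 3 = (j - 1/2)*(j + 3)*(j + sqrt(2)/2)*(j + 2*sqrt(2))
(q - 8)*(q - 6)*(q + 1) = q^3 - 13*q^2 + 34*q + 48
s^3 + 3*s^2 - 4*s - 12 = (s - 2)*(s + 2)*(s + 3)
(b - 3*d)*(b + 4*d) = b^2 + b*d - 12*d^2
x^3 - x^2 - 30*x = x*(x - 6)*(x + 5)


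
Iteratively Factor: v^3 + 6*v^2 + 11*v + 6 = (v + 1)*(v^2 + 5*v + 6) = (v + 1)*(v + 3)*(v + 2)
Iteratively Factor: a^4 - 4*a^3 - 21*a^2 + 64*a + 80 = (a - 4)*(a^3 - 21*a - 20) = (a - 4)*(a + 4)*(a^2 - 4*a - 5) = (a - 4)*(a + 1)*(a + 4)*(a - 5)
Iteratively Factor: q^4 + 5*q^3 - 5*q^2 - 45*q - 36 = (q - 3)*(q^3 + 8*q^2 + 19*q + 12) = (q - 3)*(q + 4)*(q^2 + 4*q + 3) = (q - 3)*(q + 1)*(q + 4)*(q + 3)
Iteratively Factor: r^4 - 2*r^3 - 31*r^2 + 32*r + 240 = (r - 4)*(r^3 + 2*r^2 - 23*r - 60) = (r - 5)*(r - 4)*(r^2 + 7*r + 12) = (r - 5)*(r - 4)*(r + 4)*(r + 3)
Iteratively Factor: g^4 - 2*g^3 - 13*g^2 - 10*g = (g + 2)*(g^3 - 4*g^2 - 5*g) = (g + 1)*(g + 2)*(g^2 - 5*g) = (g - 5)*(g + 1)*(g + 2)*(g)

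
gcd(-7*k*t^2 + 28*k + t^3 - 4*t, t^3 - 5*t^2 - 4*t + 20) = t^2 - 4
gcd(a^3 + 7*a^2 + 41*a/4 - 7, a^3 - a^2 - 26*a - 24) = a + 4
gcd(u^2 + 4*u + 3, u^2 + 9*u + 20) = 1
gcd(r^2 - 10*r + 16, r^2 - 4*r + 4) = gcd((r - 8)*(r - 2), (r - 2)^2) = r - 2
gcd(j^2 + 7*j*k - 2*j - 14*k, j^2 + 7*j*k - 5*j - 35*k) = j + 7*k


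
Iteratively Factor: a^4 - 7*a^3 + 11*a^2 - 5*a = (a - 1)*(a^3 - 6*a^2 + 5*a) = (a - 5)*(a - 1)*(a^2 - a) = a*(a - 5)*(a - 1)*(a - 1)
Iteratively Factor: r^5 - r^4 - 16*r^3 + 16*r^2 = (r)*(r^4 - r^3 - 16*r^2 + 16*r) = r*(r + 4)*(r^3 - 5*r^2 + 4*r) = r*(r - 1)*(r + 4)*(r^2 - 4*r) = r*(r - 4)*(r - 1)*(r + 4)*(r)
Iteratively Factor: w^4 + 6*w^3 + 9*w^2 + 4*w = (w + 4)*(w^3 + 2*w^2 + w) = (w + 1)*(w + 4)*(w^2 + w) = (w + 1)^2*(w + 4)*(w)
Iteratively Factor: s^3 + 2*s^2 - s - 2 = (s + 1)*(s^2 + s - 2) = (s - 1)*(s + 1)*(s + 2)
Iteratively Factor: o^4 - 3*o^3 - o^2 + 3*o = (o + 1)*(o^3 - 4*o^2 + 3*o) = o*(o + 1)*(o^2 - 4*o + 3) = o*(o - 3)*(o + 1)*(o - 1)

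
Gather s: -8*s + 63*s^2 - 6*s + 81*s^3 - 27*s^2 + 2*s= 81*s^3 + 36*s^2 - 12*s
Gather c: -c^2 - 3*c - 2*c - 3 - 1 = -c^2 - 5*c - 4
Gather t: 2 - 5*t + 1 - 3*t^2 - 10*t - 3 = -3*t^2 - 15*t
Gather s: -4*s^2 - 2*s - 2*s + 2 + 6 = -4*s^2 - 4*s + 8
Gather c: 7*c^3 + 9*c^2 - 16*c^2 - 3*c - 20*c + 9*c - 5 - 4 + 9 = 7*c^3 - 7*c^2 - 14*c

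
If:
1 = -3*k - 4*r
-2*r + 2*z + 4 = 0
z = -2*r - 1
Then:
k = -7/9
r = 1/3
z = -5/3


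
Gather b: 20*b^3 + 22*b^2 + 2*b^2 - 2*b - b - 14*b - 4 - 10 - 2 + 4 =20*b^3 + 24*b^2 - 17*b - 12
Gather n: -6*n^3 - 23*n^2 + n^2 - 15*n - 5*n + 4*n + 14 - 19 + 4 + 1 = -6*n^3 - 22*n^2 - 16*n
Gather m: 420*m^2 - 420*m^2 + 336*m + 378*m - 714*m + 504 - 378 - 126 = 0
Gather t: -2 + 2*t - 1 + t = 3*t - 3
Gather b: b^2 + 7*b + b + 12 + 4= b^2 + 8*b + 16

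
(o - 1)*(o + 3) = o^2 + 2*o - 3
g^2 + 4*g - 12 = (g - 2)*(g + 6)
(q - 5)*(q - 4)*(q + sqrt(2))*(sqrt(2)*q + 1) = sqrt(2)*q^4 - 9*sqrt(2)*q^3 + 3*q^3 - 27*q^2 + 21*sqrt(2)*q^2 - 9*sqrt(2)*q + 60*q + 20*sqrt(2)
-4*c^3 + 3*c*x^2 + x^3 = (-c + x)*(2*c + x)^2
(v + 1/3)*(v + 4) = v^2 + 13*v/3 + 4/3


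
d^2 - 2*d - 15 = (d - 5)*(d + 3)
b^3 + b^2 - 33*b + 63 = (b - 3)^2*(b + 7)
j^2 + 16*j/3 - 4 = (j - 2/3)*(j + 6)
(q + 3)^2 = q^2 + 6*q + 9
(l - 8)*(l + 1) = l^2 - 7*l - 8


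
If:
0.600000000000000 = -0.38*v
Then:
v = -1.58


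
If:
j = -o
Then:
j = -o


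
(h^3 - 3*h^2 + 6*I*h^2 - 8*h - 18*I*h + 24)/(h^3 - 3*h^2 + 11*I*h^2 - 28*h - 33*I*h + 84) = (h + 2*I)/(h + 7*I)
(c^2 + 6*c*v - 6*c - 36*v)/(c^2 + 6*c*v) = (c - 6)/c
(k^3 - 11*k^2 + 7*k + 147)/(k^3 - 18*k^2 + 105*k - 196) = (k + 3)/(k - 4)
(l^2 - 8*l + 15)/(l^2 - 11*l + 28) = (l^2 - 8*l + 15)/(l^2 - 11*l + 28)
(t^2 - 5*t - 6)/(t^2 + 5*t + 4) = (t - 6)/(t + 4)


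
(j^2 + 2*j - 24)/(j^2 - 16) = (j + 6)/(j + 4)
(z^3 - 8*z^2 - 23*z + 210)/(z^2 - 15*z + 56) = (z^2 - z - 30)/(z - 8)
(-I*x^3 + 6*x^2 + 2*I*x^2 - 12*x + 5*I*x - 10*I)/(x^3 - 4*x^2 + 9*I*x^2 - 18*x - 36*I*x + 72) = (-I*x^3 + x^2*(6 + 2*I) + x*(-12 + 5*I) - 10*I)/(x^3 + x^2*(-4 + 9*I) + x*(-18 - 36*I) + 72)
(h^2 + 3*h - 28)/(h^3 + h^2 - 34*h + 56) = 1/(h - 2)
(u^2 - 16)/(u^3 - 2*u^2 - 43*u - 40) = (16 - u^2)/(-u^3 + 2*u^2 + 43*u + 40)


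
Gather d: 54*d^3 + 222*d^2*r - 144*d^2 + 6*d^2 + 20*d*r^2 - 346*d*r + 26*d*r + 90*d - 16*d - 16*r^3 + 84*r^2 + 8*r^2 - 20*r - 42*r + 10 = 54*d^3 + d^2*(222*r - 138) + d*(20*r^2 - 320*r + 74) - 16*r^3 + 92*r^2 - 62*r + 10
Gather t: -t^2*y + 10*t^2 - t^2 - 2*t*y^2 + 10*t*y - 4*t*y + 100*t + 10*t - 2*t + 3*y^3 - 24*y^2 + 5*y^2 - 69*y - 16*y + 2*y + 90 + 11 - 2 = t^2*(9 - y) + t*(-2*y^2 + 6*y + 108) + 3*y^3 - 19*y^2 - 83*y + 99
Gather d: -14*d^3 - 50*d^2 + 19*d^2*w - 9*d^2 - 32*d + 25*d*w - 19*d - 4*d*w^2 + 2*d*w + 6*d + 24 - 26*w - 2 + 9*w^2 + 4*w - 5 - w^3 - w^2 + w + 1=-14*d^3 + d^2*(19*w - 59) + d*(-4*w^2 + 27*w - 45) - w^3 + 8*w^2 - 21*w + 18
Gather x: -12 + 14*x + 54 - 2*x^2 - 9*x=-2*x^2 + 5*x + 42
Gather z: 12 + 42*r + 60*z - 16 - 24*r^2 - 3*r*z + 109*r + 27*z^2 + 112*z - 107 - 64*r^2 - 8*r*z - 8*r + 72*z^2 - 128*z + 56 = -88*r^2 + 143*r + 99*z^2 + z*(44 - 11*r) - 55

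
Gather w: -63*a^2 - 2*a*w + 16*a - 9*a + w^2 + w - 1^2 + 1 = -63*a^2 + 7*a + w^2 + w*(1 - 2*a)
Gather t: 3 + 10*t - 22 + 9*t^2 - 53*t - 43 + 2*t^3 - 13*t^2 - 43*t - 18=2*t^3 - 4*t^2 - 86*t - 80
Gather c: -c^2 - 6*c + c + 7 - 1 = -c^2 - 5*c + 6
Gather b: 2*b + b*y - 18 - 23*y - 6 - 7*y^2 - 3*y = b*(y + 2) - 7*y^2 - 26*y - 24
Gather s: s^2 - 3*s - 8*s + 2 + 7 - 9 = s^2 - 11*s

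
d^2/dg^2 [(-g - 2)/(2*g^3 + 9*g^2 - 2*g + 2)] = 2*(-4*(g + 2)*(3*g^2 + 9*g - 1)^2 + (6*g^2 + 18*g + 3*(g + 2)*(2*g + 3) - 2)*(2*g^3 + 9*g^2 - 2*g + 2))/(2*g^3 + 9*g^2 - 2*g + 2)^3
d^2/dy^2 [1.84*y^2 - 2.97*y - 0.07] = 3.68000000000000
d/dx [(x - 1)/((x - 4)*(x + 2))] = (-x^2 + 2*x - 10)/(x^4 - 4*x^3 - 12*x^2 + 32*x + 64)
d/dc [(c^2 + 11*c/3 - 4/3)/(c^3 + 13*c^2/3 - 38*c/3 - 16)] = (-9*c^4 - 66*c^3 - 221*c^2 - 184*c - 680)/(9*c^6 + 78*c^5 - 59*c^4 - 1276*c^3 + 196*c^2 + 3648*c + 2304)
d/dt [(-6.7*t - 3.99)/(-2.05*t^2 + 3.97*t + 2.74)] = (13.735*t^2 - 26.599*t - (4.1*t - 3.97)*(6.7*t + 3.99) - 18.358)/(-2.05*t^2 + 3.97*t + 2.74)^2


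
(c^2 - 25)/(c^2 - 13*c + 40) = (c + 5)/(c - 8)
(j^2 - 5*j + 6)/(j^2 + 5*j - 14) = (j - 3)/(j + 7)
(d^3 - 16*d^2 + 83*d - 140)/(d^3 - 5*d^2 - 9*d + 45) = (d^2 - 11*d + 28)/(d^2 - 9)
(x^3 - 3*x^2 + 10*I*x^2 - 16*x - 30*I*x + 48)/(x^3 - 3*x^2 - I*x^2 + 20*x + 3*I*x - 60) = (x^2 + 10*I*x - 16)/(x^2 - I*x + 20)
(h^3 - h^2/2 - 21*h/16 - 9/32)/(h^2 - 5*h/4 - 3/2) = (8*h^2 - 10*h - 3)/(8*(h - 2))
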